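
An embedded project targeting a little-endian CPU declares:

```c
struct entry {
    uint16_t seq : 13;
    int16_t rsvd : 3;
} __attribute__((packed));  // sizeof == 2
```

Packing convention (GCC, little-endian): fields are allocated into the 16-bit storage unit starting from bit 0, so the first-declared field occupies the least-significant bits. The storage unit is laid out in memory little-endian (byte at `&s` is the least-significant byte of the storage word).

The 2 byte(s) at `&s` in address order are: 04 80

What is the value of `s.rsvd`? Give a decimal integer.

-4

[0]=0x04 [1]=0x80 (little-endian) → word 0x8004
seq [0+:13] = (word>>0) & 0x1fff = 4
rsvd [13+:3] = (word>>13) & 0x7 = 4  ←
rsvd signed 3b, MSB=1: 4 - 8 = -4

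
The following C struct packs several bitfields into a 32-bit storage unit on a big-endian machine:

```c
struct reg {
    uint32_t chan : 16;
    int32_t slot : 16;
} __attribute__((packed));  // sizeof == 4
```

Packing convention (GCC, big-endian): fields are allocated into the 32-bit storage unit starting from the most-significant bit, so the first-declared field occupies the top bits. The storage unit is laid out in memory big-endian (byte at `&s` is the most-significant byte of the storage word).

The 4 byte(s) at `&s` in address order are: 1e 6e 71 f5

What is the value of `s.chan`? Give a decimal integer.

7790

[0]=0x1e [1]=0x6e [2]=0x71 [3]=0xf5 (big-endian) → word 0x1e6e71f5
chan:16 @ bit 16 → (0x1e6e71f5>>16)&0xffff = 0x1e6e  ←
slot:16 @ bit 0 → (0x1e6e71f5>>0)&0xffff = 0x71f5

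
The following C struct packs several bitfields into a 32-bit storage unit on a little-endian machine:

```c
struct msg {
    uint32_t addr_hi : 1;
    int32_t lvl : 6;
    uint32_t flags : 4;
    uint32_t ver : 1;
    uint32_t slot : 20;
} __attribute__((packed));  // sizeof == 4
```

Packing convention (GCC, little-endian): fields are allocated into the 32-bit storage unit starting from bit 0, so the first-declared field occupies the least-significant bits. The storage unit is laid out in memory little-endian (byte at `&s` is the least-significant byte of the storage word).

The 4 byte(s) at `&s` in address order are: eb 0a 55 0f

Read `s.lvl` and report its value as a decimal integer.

[0]=0xeb [1]=0x0a [2]=0x55 [3]=0x0f (little-endian) → word 0x0f550aeb
addr_hi:1 @ bit 0 → (0x0f550aeb>>0)&0x1 = 0x1
lvl:6 @ bit 1 → (0x0f550aeb>>1)&0x3f = 0x35  ←
flags:4 @ bit 7 → (0x0f550aeb>>7)&0xf = 0x5
ver:1 @ bit 11 → (0x0f550aeb>>11)&0x1 = 0x1
slot:20 @ bit 12 → (0x0f550aeb>>12)&0xfffff = 0xf550
lvl signed 6b, MSB=1: 53 - 64 = -11

-11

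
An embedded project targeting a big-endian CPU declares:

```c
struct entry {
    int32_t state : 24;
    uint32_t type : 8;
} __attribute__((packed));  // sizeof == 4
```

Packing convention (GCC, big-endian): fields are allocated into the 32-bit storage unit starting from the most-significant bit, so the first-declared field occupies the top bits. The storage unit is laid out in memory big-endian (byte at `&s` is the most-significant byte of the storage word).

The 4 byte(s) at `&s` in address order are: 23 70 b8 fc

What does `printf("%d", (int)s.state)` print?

2322616

[0]=0x23 [1]=0x70 [2]=0xb8 [3]=0xfc (big-endian) → word 0x2370b8fc
state:24 @ bit 8 → (0x2370b8fc>>8)&0xffffff = 0x2370b8  ←
type:8 @ bit 0 → (0x2370b8fc>>0)&0xff = 0xfc
state signed 24b, MSB=0: value = 2322616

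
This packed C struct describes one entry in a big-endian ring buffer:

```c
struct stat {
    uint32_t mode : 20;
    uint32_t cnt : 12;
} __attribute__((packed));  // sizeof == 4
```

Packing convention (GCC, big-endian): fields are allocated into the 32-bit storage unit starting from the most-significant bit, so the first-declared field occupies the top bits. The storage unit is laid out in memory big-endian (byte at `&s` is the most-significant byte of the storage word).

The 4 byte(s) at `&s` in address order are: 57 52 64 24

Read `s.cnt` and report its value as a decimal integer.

[0]=0x57 [1]=0x52 [2]=0x64 [3]=0x24 (big-endian) → word 0x57526424
mode:20 @ bit 12 → (0x57526424>>12)&0xfffff = 0x57526
cnt:12 @ bit 0 → (0x57526424>>0)&0xfff = 0x424  ←

1060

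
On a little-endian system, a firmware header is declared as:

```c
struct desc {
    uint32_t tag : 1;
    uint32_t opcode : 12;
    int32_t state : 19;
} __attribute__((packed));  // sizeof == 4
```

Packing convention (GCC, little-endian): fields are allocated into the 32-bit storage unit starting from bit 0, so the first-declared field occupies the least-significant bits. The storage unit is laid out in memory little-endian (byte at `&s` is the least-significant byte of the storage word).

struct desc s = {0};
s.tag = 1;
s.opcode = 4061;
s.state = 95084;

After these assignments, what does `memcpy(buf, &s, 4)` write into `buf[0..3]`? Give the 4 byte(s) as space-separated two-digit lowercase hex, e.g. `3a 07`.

tag (1b) val=1 bits=0x1 at bit 0: 0x00000001
opcode (12b) val=4061 bits=0xfdd at bit 1: 0x00001fbb
state (19b) val=95084 bits=0x1736c at bit 13: 0x2e6d9fbb
word = 0x2e6d9fbb → little-endian bytes:
  [0]=0xbb  [1]=0x9f  [2]=0x6d  [3]=0x2e

bb 9f 6d 2e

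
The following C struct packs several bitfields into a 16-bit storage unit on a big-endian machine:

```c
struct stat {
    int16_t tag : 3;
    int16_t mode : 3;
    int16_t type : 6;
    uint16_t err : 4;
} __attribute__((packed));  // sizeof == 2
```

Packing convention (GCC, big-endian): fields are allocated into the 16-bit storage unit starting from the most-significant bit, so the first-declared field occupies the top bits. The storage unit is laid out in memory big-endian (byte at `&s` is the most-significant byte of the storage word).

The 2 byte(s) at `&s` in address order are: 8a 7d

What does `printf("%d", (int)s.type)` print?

[0]=0x8a [1]=0x7d (big-endian) → word 0x8a7d
tag [13+:3] = (word>>13) & 0x7 = 4
mode [10+:3] = (word>>10) & 0x7 = 2
type [4+:6] = (word>>4) & 0x3f = 39  ←
err [0+:4] = (word>>0) & 0xf = 13
type signed 6b, MSB=1: 39 - 64 = -25

-25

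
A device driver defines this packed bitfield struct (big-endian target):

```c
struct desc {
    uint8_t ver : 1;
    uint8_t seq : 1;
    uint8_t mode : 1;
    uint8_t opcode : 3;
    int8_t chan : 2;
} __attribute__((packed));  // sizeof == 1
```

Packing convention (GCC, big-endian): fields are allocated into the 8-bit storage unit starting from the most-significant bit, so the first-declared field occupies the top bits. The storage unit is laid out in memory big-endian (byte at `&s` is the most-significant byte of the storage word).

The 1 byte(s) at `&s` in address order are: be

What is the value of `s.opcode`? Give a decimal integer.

7

[0]=0xbe (big-endian) → word 0xbe
ver:1 @ bit 7 → (0xbe>>7)&0x1 = 0x1
seq:1 @ bit 6 → (0xbe>>6)&0x1 = 0x0
mode:1 @ bit 5 → (0xbe>>5)&0x1 = 0x1
opcode:3 @ bit 2 → (0xbe>>2)&0x7 = 0x7  ←
chan:2 @ bit 0 → (0xbe>>0)&0x3 = 0x2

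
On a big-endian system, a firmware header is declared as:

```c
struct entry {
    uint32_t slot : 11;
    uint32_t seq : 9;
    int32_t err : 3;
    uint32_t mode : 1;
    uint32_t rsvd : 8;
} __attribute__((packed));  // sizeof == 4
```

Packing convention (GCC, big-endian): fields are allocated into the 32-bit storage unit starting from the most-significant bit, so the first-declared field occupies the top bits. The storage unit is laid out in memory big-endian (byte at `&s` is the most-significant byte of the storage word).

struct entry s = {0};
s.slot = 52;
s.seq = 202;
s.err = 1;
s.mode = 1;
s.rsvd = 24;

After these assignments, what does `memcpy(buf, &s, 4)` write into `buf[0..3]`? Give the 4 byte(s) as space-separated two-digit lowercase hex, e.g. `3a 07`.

slot (11b) val=52 bits=0x34 at bit 21: 0x06800000
seq (9b) val=202 bits=0xca at bit 12: 0x068ca000
err (3b) val=1 bits=0x1 at bit 9: 0x068ca200
mode (1b) val=1 bits=0x1 at bit 8: 0x068ca300
rsvd (8b) val=24 bits=0x18 at bit 0: 0x068ca318
word = 0x068ca318 → big-endian bytes:
  [0]=0x06  [1]=0x8c  [2]=0xa3  [3]=0x18

06 8c a3 18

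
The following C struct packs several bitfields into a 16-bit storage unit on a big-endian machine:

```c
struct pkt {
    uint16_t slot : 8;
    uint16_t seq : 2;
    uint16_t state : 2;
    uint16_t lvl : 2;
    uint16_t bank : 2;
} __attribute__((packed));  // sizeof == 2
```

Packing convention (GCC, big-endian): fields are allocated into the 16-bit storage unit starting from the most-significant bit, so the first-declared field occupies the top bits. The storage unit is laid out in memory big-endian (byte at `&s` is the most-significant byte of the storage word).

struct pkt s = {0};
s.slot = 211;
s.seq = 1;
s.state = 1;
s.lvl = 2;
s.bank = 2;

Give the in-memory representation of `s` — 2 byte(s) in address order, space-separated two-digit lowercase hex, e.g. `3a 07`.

d3 5a

[8+:8] slot=211 & 0xff = 0xd3; word=0xd300
[6+:2] seq=1 & 0x3 = 0x1; word=0xd340
[4+:2] state=1 & 0x3 = 0x1; word=0xd350
[2+:2] lvl=2 & 0x3 = 0x2; word=0xd358
[0+:2] bank=2 & 0x3 = 0x2; word=0xd35a
word = 0xd35a → big-endian bytes:
  [0]=0xd3  [1]=0x5a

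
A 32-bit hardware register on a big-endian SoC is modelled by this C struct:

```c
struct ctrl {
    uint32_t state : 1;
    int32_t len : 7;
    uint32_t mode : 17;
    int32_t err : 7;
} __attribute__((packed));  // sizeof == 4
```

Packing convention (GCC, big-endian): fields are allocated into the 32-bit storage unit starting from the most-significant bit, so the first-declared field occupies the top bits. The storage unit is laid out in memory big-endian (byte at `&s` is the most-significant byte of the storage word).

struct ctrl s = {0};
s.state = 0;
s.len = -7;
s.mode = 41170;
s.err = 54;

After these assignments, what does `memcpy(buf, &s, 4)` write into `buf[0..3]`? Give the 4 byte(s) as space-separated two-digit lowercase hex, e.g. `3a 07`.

79 50 69 36

state (1b) val=0 bits=0x0 at bit 31: 0x00000000
len (7b) val=-7 bits=0x79 at bit 24: 0x79000000
mode (17b) val=41170 bits=0xa0d2 at bit 7: 0x79506900
err (7b) val=54 bits=0x36 at bit 0: 0x79506936
word = 0x79506936 → big-endian bytes:
  [0]=0x79  [1]=0x50  [2]=0x69  [3]=0x36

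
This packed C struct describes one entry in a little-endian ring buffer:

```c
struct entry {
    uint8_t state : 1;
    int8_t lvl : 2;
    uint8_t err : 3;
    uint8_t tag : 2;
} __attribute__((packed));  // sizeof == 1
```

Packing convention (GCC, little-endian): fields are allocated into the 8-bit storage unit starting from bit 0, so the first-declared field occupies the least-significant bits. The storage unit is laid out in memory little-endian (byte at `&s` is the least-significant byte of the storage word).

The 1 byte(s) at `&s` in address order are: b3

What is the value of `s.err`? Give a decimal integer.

6

[0]=0xb3 (little-endian) → word 0xb3
state [0+:1] = (word>>0) & 0x1 = 1
lvl [1+:2] = (word>>1) & 0x3 = 1
err [3+:3] = (word>>3) & 0x7 = 6  ←
tag [6+:2] = (word>>6) & 0x3 = 2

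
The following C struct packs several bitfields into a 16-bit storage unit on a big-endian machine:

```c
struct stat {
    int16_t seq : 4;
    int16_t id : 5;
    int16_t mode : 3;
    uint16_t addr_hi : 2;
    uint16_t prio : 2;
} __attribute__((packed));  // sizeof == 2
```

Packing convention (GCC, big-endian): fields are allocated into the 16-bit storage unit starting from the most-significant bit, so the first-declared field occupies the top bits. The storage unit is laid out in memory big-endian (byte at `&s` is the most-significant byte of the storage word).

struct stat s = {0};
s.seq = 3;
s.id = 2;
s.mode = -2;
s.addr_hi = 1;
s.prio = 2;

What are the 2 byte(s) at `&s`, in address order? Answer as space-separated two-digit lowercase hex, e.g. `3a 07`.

31 66

seq (4b) val=3 bits=0x3 at bit 12: 0x3000
id (5b) val=2 bits=0x2 at bit 7: 0x3100
mode (3b) val=-2 bits=0x6 at bit 4: 0x3160
addr_hi (2b) val=1 bits=0x1 at bit 2: 0x3164
prio (2b) val=2 bits=0x2 at bit 0: 0x3166
word = 0x3166 → big-endian bytes:
  [0]=0x31  [1]=0x66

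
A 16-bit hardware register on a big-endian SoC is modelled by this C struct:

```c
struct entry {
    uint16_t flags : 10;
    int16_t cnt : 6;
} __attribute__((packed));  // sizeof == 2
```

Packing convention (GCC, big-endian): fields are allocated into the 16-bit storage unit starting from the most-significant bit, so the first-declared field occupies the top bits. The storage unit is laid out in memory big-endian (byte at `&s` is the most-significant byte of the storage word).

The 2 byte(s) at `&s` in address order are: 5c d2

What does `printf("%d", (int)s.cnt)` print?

18

[0]=0x5c [1]=0xd2 (big-endian) → word 0x5cd2
flags [6+:10] = (word>>6) & 0x3ff = 371
cnt [0+:6] = (word>>0) & 0x3f = 18  ←
cnt signed 6b, MSB=0: value = 18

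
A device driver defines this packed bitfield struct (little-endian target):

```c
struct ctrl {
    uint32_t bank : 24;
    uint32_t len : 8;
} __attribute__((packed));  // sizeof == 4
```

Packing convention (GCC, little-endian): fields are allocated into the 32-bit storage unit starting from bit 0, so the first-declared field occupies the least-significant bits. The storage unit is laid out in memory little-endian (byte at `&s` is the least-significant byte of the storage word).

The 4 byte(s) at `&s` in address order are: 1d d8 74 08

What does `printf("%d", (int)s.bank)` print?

[0]=0x1d [1]=0xd8 [2]=0x74 [3]=0x08 (little-endian) → word 0x0874d81d
bank:24 @ bit 0 → (0x0874d81d>>0)&0xffffff = 0x74d81d  ←
len:8 @ bit 24 → (0x0874d81d>>24)&0xff = 0x8

7657501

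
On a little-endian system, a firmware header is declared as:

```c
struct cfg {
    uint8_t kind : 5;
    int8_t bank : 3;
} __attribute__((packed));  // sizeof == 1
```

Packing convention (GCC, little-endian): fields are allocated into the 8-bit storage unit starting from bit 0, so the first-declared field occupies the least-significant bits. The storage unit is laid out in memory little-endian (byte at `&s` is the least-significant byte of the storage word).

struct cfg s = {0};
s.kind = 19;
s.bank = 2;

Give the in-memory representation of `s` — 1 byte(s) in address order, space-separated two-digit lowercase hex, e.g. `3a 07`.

53

kind:5 = 19 → 0x13 << 0 → word 0x13
bank:3 = 2 → 0x2 << 5 → word 0x53
word = 0x53 → little-endian bytes:
  [0]=0x53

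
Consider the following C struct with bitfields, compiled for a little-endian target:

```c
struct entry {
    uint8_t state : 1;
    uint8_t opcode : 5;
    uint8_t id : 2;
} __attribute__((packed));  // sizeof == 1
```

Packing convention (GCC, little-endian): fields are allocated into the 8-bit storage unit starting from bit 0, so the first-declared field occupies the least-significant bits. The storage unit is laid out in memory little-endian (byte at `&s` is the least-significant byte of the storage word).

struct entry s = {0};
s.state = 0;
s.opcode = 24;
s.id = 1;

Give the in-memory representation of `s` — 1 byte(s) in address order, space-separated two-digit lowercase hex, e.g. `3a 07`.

state:1 = 0 → 0x0 << 0 → word 0x00
opcode:5 = 24 → 0x18 << 1 → word 0x30
id:2 = 1 → 0x1 << 6 → word 0x70
word = 0x70 → little-endian bytes:
  [0]=0x70

70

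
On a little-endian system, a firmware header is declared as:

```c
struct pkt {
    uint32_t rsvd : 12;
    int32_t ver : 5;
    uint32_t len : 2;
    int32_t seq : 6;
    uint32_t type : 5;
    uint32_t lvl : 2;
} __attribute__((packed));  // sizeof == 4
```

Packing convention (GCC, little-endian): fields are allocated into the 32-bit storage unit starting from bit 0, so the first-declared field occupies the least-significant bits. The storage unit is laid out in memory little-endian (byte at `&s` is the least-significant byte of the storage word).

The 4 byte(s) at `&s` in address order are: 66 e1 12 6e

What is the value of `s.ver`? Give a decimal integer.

14

[0]=0x66 [1]=0xe1 [2]=0x12 [3]=0x6e (little-endian) → word 0x6e12e166
rsvd [0+:12] = (word>>0) & 0xfff = 358
ver [12+:5] = (word>>12) & 0x1f = 14  ←
len [17+:2] = (word>>17) & 0x3 = 1
seq [19+:6] = (word>>19) & 0x3f = 2
type [25+:5] = (word>>25) & 0x1f = 23
lvl [30+:2] = (word>>30) & 0x3 = 1
ver signed 5b, MSB=0: value = 14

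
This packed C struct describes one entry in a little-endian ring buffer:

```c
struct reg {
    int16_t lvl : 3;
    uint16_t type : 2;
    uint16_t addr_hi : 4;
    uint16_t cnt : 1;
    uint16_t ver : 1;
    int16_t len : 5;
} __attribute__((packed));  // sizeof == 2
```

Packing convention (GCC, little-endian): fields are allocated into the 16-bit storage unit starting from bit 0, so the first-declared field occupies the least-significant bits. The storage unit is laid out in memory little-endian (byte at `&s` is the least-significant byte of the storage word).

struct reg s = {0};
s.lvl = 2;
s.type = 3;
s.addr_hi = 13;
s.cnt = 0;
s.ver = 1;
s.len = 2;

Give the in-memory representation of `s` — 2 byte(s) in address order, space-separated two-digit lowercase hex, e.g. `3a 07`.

[0+:3] lvl=2 & 0x7 = 0x2; word=0x0002
[3+:2] type=3 & 0x3 = 0x3; word=0x001a
[5+:4] addr_hi=13 & 0xf = 0xd; word=0x01ba
[9+:1] cnt=0 & 0x1 = 0x0; word=0x01ba
[10+:1] ver=1 & 0x1 = 0x1; word=0x05ba
[11+:5] len=2 & 0x1f = 0x2; word=0x15ba
word = 0x15ba → little-endian bytes:
  [0]=0xba  [1]=0x15

ba 15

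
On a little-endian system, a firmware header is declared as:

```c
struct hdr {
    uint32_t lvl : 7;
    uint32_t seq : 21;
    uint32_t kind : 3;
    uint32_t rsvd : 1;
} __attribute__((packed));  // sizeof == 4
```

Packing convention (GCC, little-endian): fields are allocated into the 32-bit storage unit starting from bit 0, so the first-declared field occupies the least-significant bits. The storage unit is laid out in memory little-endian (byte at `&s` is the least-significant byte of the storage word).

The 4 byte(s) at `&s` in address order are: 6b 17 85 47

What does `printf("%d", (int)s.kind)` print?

[0]=0x6b [1]=0x17 [2]=0x85 [3]=0x47 (little-endian) → word 0x4785176b
lvl:7 @ bit 0 → (0x4785176b>>0)&0x7f = 0x6b
seq:21 @ bit 7 → (0x4785176b>>7)&0x1fffff = 0xf0a2e
kind:3 @ bit 28 → (0x4785176b>>28)&0x7 = 0x4  ←
rsvd:1 @ bit 31 → (0x4785176b>>31)&0x1 = 0x0

4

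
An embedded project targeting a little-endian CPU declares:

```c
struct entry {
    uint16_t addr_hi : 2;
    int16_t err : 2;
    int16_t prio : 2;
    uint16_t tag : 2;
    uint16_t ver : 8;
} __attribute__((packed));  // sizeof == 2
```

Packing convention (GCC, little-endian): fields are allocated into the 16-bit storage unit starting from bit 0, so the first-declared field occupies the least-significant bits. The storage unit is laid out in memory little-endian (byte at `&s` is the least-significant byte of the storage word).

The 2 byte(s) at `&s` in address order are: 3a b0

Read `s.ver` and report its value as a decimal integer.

176

[0]=0x3a [1]=0xb0 (little-endian) → word 0xb03a
addr_hi [0+:2] = (word>>0) & 0x3 = 2
err [2+:2] = (word>>2) & 0x3 = 2
prio [4+:2] = (word>>4) & 0x3 = 3
tag [6+:2] = (word>>6) & 0x3 = 0
ver [8+:8] = (word>>8) & 0xff = 176  ←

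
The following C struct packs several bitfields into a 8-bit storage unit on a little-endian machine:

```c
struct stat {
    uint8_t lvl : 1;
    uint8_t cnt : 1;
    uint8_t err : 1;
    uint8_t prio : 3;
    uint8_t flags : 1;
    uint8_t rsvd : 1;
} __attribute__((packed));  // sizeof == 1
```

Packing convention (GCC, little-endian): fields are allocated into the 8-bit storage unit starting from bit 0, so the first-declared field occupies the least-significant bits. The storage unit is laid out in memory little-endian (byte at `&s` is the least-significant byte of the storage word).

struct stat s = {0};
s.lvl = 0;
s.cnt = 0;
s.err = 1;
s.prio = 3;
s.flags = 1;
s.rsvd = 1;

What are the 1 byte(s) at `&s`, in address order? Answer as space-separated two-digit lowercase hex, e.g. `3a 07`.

dc

lvl:1 = 0 → 0x0 << 0 → word 0x00
cnt:1 = 0 → 0x0 << 1 → word 0x00
err:1 = 1 → 0x1 << 2 → word 0x04
prio:3 = 3 → 0x3 << 3 → word 0x1c
flags:1 = 1 → 0x1 << 6 → word 0x5c
rsvd:1 = 1 → 0x1 << 7 → word 0xdc
word = 0xdc → little-endian bytes:
  [0]=0xdc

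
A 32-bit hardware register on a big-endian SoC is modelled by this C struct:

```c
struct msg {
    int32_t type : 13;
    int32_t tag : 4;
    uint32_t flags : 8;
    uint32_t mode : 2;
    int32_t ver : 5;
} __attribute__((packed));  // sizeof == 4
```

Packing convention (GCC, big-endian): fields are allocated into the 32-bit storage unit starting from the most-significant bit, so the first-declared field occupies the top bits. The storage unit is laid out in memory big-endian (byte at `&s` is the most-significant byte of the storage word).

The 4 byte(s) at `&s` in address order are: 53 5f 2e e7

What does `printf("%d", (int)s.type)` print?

2667

[0]=0x53 [1]=0x5f [2]=0x2e [3]=0xe7 (big-endian) → word 0x535f2ee7
type:13 @ bit 19 → (0x535f2ee7>>19)&0x1fff = 0xa6b  ←
tag:4 @ bit 15 → (0x535f2ee7>>15)&0xf = 0xe
flags:8 @ bit 7 → (0x535f2ee7>>7)&0xff = 0x5d
mode:2 @ bit 5 → (0x535f2ee7>>5)&0x3 = 0x3
ver:5 @ bit 0 → (0x535f2ee7>>0)&0x1f = 0x7
type signed 13b, MSB=0: value = 2667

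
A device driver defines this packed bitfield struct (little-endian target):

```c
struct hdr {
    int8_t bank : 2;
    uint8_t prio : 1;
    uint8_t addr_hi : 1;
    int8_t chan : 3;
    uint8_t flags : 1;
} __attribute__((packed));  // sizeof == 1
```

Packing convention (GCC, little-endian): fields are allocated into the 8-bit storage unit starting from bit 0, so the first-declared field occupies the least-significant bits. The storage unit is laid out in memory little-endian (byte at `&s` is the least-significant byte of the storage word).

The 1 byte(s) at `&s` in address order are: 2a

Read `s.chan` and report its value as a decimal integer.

[0]=0x2a (little-endian) → word 0x2a
bank [0+:2] = (word>>0) & 0x3 = 2
prio [2+:1] = (word>>2) & 0x1 = 0
addr_hi [3+:1] = (word>>3) & 0x1 = 1
chan [4+:3] = (word>>4) & 0x7 = 2  ←
flags [7+:1] = (word>>7) & 0x1 = 0
chan signed 3b, MSB=0: value = 2

2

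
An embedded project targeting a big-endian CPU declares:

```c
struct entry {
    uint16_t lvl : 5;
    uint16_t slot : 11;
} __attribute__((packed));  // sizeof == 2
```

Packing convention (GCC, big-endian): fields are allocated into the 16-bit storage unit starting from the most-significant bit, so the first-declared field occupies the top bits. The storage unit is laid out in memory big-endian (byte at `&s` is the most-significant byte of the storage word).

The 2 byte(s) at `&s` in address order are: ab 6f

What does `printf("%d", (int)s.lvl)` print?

21

[0]=0xab [1]=0x6f (big-endian) → word 0xab6f
lvl [11+:5] = (word>>11) & 0x1f = 21  ←
slot [0+:11] = (word>>0) & 0x7ff = 879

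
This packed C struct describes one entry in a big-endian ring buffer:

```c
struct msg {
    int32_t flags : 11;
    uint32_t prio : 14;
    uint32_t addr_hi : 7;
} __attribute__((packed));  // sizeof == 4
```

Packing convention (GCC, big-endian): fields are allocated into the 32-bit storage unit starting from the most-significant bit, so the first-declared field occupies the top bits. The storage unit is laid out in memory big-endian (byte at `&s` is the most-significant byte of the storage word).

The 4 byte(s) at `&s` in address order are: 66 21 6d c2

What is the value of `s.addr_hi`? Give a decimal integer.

[0]=0x66 [1]=0x21 [2]=0x6d [3]=0xc2 (big-endian) → word 0x66216dc2
flags [21+:11] = (word>>21) & 0x7ff = 817
prio [7+:14] = (word>>7) & 0x3fff = 731
addr_hi [0+:7] = (word>>0) & 0x7f = 66  ←

66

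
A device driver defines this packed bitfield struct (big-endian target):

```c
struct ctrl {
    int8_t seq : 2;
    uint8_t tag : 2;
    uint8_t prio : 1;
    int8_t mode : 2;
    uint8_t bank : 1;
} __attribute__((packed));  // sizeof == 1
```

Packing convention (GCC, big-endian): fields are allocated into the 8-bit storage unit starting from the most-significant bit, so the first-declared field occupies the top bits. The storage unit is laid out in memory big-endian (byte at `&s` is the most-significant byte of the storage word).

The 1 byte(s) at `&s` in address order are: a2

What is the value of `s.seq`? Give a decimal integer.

-2

[0]=0xa2 (big-endian) → word 0xa2
seq [6+:2] = (word>>6) & 0x3 = 2  ←
tag [4+:2] = (word>>4) & 0x3 = 2
prio [3+:1] = (word>>3) & 0x1 = 0
mode [1+:2] = (word>>1) & 0x3 = 1
bank [0+:1] = (word>>0) & 0x1 = 0
seq signed 2b, MSB=1: 2 - 4 = -2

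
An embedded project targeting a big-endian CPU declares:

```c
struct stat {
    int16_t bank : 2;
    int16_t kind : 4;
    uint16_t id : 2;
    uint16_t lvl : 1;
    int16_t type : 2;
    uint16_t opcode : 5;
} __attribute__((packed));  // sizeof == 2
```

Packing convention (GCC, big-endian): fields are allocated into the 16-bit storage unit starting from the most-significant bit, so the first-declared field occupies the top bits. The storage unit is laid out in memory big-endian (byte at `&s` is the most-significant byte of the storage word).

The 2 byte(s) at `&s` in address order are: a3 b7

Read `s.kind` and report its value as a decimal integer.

[0]=0xa3 [1]=0xb7 (big-endian) → word 0xa3b7
bank [14+:2] = (word>>14) & 0x3 = 2
kind [10+:4] = (word>>10) & 0xf = 8  ←
id [8+:2] = (word>>8) & 0x3 = 3
lvl [7+:1] = (word>>7) & 0x1 = 1
type [5+:2] = (word>>5) & 0x3 = 1
opcode [0+:5] = (word>>0) & 0x1f = 23
kind signed 4b, MSB=1: 8 - 16 = -8

-8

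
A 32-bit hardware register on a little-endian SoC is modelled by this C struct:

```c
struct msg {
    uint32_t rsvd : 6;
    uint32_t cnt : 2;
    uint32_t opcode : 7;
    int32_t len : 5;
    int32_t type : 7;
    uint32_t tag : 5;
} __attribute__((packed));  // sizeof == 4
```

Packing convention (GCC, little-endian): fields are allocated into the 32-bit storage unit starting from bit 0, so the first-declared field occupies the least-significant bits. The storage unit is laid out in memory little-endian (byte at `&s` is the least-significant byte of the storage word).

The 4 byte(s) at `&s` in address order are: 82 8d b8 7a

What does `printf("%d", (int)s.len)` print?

-15

[0]=0x82 [1]=0x8d [2]=0xb8 [3]=0x7a (little-endian) → word 0x7ab88d82
rsvd:6 @ bit 0 → (0x7ab88d82>>0)&0x3f = 0x2
cnt:2 @ bit 6 → (0x7ab88d82>>6)&0x3 = 0x2
opcode:7 @ bit 8 → (0x7ab88d82>>8)&0x7f = 0xd
len:5 @ bit 15 → (0x7ab88d82>>15)&0x1f = 0x11  ←
type:7 @ bit 20 → (0x7ab88d82>>20)&0x7f = 0x2b
tag:5 @ bit 27 → (0x7ab88d82>>27)&0x1f = 0xf
len signed 5b, MSB=1: 17 - 32 = -15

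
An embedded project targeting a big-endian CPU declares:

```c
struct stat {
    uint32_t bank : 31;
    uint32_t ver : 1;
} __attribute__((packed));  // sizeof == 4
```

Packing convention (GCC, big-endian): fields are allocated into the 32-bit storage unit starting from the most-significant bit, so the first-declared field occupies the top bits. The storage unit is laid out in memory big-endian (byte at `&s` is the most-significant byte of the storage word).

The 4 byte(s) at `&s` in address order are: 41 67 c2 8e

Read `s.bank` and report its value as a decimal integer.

[0]=0x41 [1]=0x67 [2]=0xc2 [3]=0x8e (big-endian) → word 0x4167c28e
bank [1+:31] = (word>>1) & 0x7fffffff = 548659527  ←
ver [0+:1] = (word>>0) & 0x1 = 0

548659527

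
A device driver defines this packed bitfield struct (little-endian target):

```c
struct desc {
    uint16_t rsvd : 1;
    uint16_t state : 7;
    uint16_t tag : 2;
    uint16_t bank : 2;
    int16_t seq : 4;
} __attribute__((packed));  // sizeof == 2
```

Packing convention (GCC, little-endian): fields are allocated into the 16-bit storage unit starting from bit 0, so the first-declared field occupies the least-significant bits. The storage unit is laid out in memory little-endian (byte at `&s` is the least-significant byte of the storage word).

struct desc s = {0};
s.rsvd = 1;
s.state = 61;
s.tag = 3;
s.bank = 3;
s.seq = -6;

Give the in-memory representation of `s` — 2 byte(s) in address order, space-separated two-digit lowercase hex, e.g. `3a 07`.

7b af

[0+:1] rsvd=1 & 0x1 = 0x1; word=0x0001
[1+:7] state=61 & 0x7f = 0x3d; word=0x007b
[8+:2] tag=3 & 0x3 = 0x3; word=0x037b
[10+:2] bank=3 & 0x3 = 0x3; word=0x0f7b
[12+:4] seq=-6 & 0xf = 0xa; word=0xaf7b
word = 0xaf7b → little-endian bytes:
  [0]=0x7b  [1]=0xaf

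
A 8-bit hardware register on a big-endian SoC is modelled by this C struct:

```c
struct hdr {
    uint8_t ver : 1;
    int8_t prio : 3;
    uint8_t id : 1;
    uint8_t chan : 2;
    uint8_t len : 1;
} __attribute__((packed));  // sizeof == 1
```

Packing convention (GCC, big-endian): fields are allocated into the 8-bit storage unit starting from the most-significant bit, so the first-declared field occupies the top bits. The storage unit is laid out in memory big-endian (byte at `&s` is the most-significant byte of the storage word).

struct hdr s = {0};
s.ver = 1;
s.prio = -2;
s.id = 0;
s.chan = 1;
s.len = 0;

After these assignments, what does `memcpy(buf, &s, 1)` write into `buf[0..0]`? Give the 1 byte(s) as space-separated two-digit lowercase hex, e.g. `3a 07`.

ver:1 = 1 → 0x1 << 7 → word 0x80
prio:3 = -2 → 0x6 << 4 → word 0xe0
id:1 = 0 → 0x0 << 3 → word 0xe0
chan:2 = 1 → 0x1 << 1 → word 0xe2
len:1 = 0 → 0x0 << 0 → word 0xe2
word = 0xe2 → big-endian bytes:
  [0]=0xe2

e2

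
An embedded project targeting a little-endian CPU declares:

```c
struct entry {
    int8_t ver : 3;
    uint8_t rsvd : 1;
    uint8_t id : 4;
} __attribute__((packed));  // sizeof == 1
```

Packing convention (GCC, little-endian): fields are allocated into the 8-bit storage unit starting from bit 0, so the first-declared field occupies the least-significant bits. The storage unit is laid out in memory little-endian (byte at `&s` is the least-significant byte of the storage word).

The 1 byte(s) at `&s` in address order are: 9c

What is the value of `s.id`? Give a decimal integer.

[0]=0x9c (little-endian) → word 0x9c
ver [0+:3] = (word>>0) & 0x7 = 4
rsvd [3+:1] = (word>>3) & 0x1 = 1
id [4+:4] = (word>>4) & 0xf = 9  ←

9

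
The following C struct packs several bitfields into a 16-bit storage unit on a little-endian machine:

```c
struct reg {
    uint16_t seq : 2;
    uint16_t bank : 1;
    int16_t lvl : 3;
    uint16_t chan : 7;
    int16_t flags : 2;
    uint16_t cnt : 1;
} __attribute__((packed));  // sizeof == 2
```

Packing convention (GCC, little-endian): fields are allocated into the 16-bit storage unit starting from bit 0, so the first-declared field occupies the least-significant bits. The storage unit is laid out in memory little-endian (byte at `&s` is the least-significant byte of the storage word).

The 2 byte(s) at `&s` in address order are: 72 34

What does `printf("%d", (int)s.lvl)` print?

-2

[0]=0x72 [1]=0x34 (little-endian) → word 0x3472
seq:2 @ bit 0 → (0x3472>>0)&0x3 = 0x2
bank:1 @ bit 2 → (0x3472>>2)&0x1 = 0x0
lvl:3 @ bit 3 → (0x3472>>3)&0x7 = 0x6  ←
chan:7 @ bit 6 → (0x3472>>6)&0x7f = 0x51
flags:2 @ bit 13 → (0x3472>>13)&0x3 = 0x1
cnt:1 @ bit 15 → (0x3472>>15)&0x1 = 0x0
lvl signed 3b, MSB=1: 6 - 8 = -2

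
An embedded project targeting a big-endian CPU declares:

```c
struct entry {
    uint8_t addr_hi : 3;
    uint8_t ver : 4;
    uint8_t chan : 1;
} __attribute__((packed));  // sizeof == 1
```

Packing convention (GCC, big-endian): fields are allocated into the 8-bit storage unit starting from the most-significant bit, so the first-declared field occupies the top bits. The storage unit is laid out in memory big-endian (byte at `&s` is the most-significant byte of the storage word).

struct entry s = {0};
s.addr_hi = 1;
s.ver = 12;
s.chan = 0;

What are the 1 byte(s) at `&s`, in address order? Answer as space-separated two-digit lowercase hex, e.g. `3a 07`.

[5+:3] addr_hi=1 & 0x7 = 0x1; word=0x20
[1+:4] ver=12 & 0xf = 0xc; word=0x38
[0+:1] chan=0 & 0x1 = 0x0; word=0x38
word = 0x38 → big-endian bytes:
  [0]=0x38

38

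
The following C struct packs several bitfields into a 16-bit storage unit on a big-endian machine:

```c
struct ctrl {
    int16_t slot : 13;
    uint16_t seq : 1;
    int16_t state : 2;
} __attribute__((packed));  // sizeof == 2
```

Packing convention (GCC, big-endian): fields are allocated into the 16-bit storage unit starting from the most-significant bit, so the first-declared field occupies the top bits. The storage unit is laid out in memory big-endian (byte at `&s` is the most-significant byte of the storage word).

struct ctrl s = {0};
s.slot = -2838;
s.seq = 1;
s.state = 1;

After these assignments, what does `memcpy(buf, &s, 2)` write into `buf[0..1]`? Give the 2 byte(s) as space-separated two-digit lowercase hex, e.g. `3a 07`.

slot (13b) val=-2838 bits=0x14ea at bit 3: 0xa750
seq (1b) val=1 bits=0x1 at bit 2: 0xa754
state (2b) val=1 bits=0x1 at bit 0: 0xa755
word = 0xa755 → big-endian bytes:
  [0]=0xa7  [1]=0x55

a7 55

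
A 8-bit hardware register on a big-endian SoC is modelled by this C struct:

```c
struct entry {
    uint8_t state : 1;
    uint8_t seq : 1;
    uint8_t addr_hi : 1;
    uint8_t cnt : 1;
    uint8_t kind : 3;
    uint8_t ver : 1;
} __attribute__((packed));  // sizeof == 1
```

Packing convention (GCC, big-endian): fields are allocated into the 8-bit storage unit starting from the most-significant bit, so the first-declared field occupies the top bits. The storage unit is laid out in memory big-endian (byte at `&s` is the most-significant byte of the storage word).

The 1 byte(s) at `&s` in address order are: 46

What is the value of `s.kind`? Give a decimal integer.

[0]=0x46 (big-endian) → word 0x46
state:1 @ bit 7 → (0x46>>7)&0x1 = 0x0
seq:1 @ bit 6 → (0x46>>6)&0x1 = 0x1
addr_hi:1 @ bit 5 → (0x46>>5)&0x1 = 0x0
cnt:1 @ bit 4 → (0x46>>4)&0x1 = 0x0
kind:3 @ bit 1 → (0x46>>1)&0x7 = 0x3  ←
ver:1 @ bit 0 → (0x46>>0)&0x1 = 0x0

3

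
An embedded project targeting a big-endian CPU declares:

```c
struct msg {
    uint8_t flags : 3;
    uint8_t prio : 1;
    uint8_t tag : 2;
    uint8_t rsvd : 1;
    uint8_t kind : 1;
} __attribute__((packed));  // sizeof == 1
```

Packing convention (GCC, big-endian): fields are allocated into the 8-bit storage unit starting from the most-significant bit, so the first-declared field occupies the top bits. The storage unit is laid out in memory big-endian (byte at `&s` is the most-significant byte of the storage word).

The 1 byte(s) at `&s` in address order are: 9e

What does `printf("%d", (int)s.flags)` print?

4

[0]=0x9e (big-endian) → word 0x9e
flags:3 @ bit 5 → (0x9e>>5)&0x7 = 0x4  ←
prio:1 @ bit 4 → (0x9e>>4)&0x1 = 0x1
tag:2 @ bit 2 → (0x9e>>2)&0x3 = 0x3
rsvd:1 @ bit 1 → (0x9e>>1)&0x1 = 0x1
kind:1 @ bit 0 → (0x9e>>0)&0x1 = 0x0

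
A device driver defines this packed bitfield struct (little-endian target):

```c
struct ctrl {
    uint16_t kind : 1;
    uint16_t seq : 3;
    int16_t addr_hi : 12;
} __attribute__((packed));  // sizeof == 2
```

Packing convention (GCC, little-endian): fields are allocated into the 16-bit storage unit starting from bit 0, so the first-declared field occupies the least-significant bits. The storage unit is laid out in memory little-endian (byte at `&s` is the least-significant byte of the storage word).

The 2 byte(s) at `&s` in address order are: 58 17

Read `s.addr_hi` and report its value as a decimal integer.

[0]=0x58 [1]=0x17 (little-endian) → word 0x1758
kind [0+:1] = (word>>0) & 0x1 = 0
seq [1+:3] = (word>>1) & 0x7 = 4
addr_hi [4+:12] = (word>>4) & 0xfff = 373  ←
addr_hi signed 12b, MSB=0: value = 373

373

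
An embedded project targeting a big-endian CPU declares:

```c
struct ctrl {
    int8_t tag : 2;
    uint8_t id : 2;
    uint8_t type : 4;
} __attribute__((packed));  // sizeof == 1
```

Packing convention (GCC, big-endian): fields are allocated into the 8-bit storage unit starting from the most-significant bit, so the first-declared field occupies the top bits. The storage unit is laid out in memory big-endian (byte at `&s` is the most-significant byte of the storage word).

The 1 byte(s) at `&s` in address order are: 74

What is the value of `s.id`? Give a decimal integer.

[0]=0x74 (big-endian) → word 0x74
tag:2 @ bit 6 → (0x74>>6)&0x3 = 0x1
id:2 @ bit 4 → (0x74>>4)&0x3 = 0x3  ←
type:4 @ bit 0 → (0x74>>0)&0xf = 0x4

3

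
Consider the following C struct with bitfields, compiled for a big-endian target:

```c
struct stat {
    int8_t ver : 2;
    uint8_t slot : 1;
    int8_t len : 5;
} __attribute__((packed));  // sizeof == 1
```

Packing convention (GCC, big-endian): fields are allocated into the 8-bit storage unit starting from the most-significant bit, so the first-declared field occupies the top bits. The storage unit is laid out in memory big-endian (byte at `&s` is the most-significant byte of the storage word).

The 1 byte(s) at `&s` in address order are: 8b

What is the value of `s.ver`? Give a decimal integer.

[0]=0x8b (big-endian) → word 0x8b
ver:2 @ bit 6 → (0x8b>>6)&0x3 = 0x2  ←
slot:1 @ bit 5 → (0x8b>>5)&0x1 = 0x0
len:5 @ bit 0 → (0x8b>>0)&0x1f = 0xb
ver signed 2b, MSB=1: 2 - 4 = -2

-2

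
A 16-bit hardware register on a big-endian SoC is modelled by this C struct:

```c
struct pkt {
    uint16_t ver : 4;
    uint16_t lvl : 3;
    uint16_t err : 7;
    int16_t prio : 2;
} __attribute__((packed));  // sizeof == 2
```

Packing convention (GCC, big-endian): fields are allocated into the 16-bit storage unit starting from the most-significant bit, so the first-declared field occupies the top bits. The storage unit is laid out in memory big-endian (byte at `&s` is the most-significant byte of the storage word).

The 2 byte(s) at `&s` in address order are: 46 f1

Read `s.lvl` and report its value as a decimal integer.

[0]=0x46 [1]=0xf1 (big-endian) → word 0x46f1
ver:4 @ bit 12 → (0x46f1>>12)&0xf = 0x4
lvl:3 @ bit 9 → (0x46f1>>9)&0x7 = 0x3  ←
err:7 @ bit 2 → (0x46f1>>2)&0x7f = 0x3c
prio:2 @ bit 0 → (0x46f1>>0)&0x3 = 0x1

3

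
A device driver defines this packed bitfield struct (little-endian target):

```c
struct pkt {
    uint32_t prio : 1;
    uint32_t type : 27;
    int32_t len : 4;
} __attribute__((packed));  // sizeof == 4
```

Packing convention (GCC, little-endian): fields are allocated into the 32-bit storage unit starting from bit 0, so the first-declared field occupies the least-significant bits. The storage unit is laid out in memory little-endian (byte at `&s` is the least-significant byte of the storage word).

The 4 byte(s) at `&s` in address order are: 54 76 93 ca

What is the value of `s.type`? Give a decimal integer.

88718122

[0]=0x54 [1]=0x76 [2]=0x93 [3]=0xca (little-endian) → word 0xca937654
prio:1 @ bit 0 → (0xca937654>>0)&0x1 = 0x0
type:27 @ bit 1 → (0xca937654>>1)&0x7ffffff = 0x549bb2a  ←
len:4 @ bit 28 → (0xca937654>>28)&0xf = 0xc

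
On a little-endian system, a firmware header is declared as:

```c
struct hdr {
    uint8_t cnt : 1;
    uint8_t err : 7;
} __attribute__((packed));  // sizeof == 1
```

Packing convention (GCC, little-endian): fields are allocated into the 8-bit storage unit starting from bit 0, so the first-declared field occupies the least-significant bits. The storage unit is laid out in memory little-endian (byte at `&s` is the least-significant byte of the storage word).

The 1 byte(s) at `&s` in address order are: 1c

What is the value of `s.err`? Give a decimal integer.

[0]=0x1c (little-endian) → word 0x1c
cnt [0+:1] = (word>>0) & 0x1 = 0
err [1+:7] = (word>>1) & 0x7f = 14  ←

14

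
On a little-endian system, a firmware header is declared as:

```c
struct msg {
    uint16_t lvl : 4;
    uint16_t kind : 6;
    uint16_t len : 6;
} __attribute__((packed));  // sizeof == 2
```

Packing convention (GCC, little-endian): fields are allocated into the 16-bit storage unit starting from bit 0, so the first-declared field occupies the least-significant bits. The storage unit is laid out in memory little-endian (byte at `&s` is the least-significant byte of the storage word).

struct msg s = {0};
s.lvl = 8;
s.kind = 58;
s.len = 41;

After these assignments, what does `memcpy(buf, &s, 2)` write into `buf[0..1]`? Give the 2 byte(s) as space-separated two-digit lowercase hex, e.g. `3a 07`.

a8 a7

lvl:4 = 8 → 0x8 << 0 → word 0x0008
kind:6 = 58 → 0x3a << 4 → word 0x03a8
len:6 = 41 → 0x29 << 10 → word 0xa7a8
word = 0xa7a8 → little-endian bytes:
  [0]=0xa8  [1]=0xa7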